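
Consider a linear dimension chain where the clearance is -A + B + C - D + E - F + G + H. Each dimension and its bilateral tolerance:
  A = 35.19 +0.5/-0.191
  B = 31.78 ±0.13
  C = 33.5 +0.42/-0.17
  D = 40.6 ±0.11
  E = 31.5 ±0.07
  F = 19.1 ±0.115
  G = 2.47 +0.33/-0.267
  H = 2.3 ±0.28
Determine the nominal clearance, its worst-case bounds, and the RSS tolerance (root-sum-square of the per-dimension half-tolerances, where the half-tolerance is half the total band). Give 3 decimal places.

Stack each dimension's contribution:
  -A: nom -35.190 → Σnom=-35.190; wc +0.191/-0.500 → slack +0.191/-0.500; half-tol=0.346, Σhalf²=0.119370
  +B: nom +31.780 → Σnom=-3.410; wc +0.130/-0.130 → slack +0.321/-0.630; half-tol=0.130, Σhalf²=0.136270
  +C: nom +33.500 → Σnom=30.090; wc +0.420/-0.170 → slack +0.741/-0.800; half-tol=0.295, Σhalf²=0.223295
  -D: nom -40.600 → Σnom=-10.510; wc +0.110/-0.110 → slack +0.851/-0.910; half-tol=0.110, Σhalf²=0.235395
  +E: nom +31.500 → Σnom=20.990; wc +0.070/-0.070 → slack +0.921/-0.980; half-tol=0.070, Σhalf²=0.240295
  -F: nom -19.100 → Σnom=1.890; wc +0.115/-0.115 → slack +1.036/-1.095; half-tol=0.115, Σhalf²=0.253520
  +G: nom +2.470 → Σnom=4.360; wc +0.330/-0.267 → slack +1.366/-1.362; half-tol=0.298, Σhalf²=0.342622
  +H: nom +2.300 → Σnom=6.660; wc +0.280/-0.280 → slack +1.646/-1.642; half-tol=0.280, Σhalf²=0.421023
Nominal = 6.660. Worst-case = [6.660 - 1.642, 6.660 + 1.646] = [5.018, 8.306]. RSS = √0.421023 = 0.649.

nominal=6.660 wc=[5.018,8.306] rss=0.649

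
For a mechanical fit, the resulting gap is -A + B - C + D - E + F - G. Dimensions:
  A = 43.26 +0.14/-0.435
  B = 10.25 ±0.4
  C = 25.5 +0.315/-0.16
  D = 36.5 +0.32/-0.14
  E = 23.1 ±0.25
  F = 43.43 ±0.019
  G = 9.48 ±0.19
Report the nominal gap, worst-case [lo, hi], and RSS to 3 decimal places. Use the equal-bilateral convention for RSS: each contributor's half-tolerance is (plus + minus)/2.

Stack each dimension's contribution:
  -A: nom -43.260 → Σnom=-43.260; wc +0.435/-0.140 → slack +0.435/-0.140; half-tol=0.287, Σhalf²=0.082656
  +B: nom +10.250 → Σnom=-33.010; wc +0.400/-0.400 → slack +0.835/-0.540; half-tol=0.400, Σhalf²=0.242656
  -C: nom -25.500 → Σnom=-58.510; wc +0.160/-0.315 → slack +0.995/-0.855; half-tol=0.237, Σhalf²=0.299063
  +D: nom +36.500 → Σnom=-22.010; wc +0.320/-0.140 → slack +1.315/-0.995; half-tol=0.230, Σhalf²=0.351963
  -E: nom -23.100 → Σnom=-45.110; wc +0.250/-0.250 → slack +1.565/-1.245; half-tol=0.250, Σhalf²=0.414463
  +F: nom +43.430 → Σnom=-1.680; wc +0.019/-0.019 → slack +1.584/-1.264; half-tol=0.019, Σhalf²=0.414824
  -G: nom -9.480 → Σnom=-11.160; wc +0.190/-0.190 → slack +1.774/-1.454; half-tol=0.190, Σhalf²=0.450924
Nominal = -11.160. Worst-case = [-11.160 - 1.454, -11.160 + 1.774] = [-12.614, -9.386]. RSS = √0.450924 = 0.672.

nominal=-11.160 wc=[-12.614,-9.386] rss=0.672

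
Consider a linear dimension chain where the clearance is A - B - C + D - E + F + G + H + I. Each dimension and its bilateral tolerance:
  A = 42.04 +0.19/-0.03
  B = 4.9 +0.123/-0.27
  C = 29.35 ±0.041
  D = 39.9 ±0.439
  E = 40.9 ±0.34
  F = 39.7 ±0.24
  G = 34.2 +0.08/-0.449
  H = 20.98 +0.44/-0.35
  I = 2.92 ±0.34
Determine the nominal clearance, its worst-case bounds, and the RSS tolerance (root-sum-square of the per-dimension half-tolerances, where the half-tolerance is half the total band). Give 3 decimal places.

nominal=104.590 wc=[102.238,106.970] rss=0.872

Stack each dimension's contribution:
  +A: nom +42.040 → Σnom=42.040; wc +0.190/-0.030 → slack +0.190/-0.030; half-tol=0.110, Σhalf²=0.012100
  -B: nom -4.900 → Σnom=37.140; wc +0.270/-0.123 → slack +0.460/-0.153; half-tol=0.197, Σhalf²=0.050712
  -C: nom -29.350 → Σnom=7.790; wc +0.041/-0.041 → slack +0.501/-0.194; half-tol=0.041, Σhalf²=0.052393
  +D: nom +39.900 → Σnom=47.690; wc +0.439/-0.439 → slack +0.940/-0.633; half-tol=0.439, Σhalf²=0.245114
  -E: nom -40.900 → Σnom=6.790; wc +0.340/-0.340 → slack +1.280/-0.973; half-tol=0.340, Σhalf²=0.360714
  +F: nom +39.700 → Σnom=46.490; wc +0.240/-0.240 → slack +1.520/-1.213; half-tol=0.240, Σhalf²=0.418314
  +G: nom +34.200 → Σnom=80.690; wc +0.080/-0.449 → slack +1.600/-1.662; half-tol=0.265, Σhalf²=0.488275
  +H: nom +20.980 → Σnom=101.670; wc +0.440/-0.350 → slack +2.040/-2.012; half-tol=0.395, Σhalf²=0.644300
  +I: nom +2.920 → Σnom=104.590; wc +0.340/-0.340 → slack +2.380/-2.352; half-tol=0.340, Σhalf²=0.759900
Nominal = 104.590. Worst-case = [104.590 - 2.352, 104.590 + 2.380] = [102.238, 106.970]. RSS = √0.759900 = 0.872.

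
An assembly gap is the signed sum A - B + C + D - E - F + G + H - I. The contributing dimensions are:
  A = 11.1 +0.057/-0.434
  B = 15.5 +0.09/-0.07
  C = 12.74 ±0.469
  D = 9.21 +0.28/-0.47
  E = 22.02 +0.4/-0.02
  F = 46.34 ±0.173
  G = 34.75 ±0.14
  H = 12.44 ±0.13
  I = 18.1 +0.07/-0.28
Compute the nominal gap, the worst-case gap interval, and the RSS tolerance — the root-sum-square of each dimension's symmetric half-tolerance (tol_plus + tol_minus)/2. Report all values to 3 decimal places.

Stack each dimension's contribution:
  +A: nom +11.100 → Σnom=11.100; wc +0.057/-0.434 → slack +0.057/-0.434; half-tol=0.245, Σhalf²=0.060270
  -B: nom -15.500 → Σnom=-4.400; wc +0.070/-0.090 → slack +0.127/-0.524; half-tol=0.080, Σhalf²=0.066670
  +C: nom +12.740 → Σnom=8.340; wc +0.469/-0.469 → slack +0.596/-0.993; half-tol=0.469, Σhalf²=0.286631
  +D: nom +9.210 → Σnom=17.550; wc +0.280/-0.470 → slack +0.876/-1.463; half-tol=0.375, Σhalf²=0.427256
  -E: nom -22.020 → Σnom=-4.470; wc +0.020/-0.400 → slack +0.896/-1.863; half-tol=0.210, Σhalf²=0.471356
  -F: nom -46.340 → Σnom=-50.810; wc +0.173/-0.173 → slack +1.069/-2.036; half-tol=0.173, Σhalf²=0.501285
  +G: nom +34.750 → Σnom=-16.060; wc +0.140/-0.140 → slack +1.209/-2.176; half-tol=0.140, Σhalf²=0.520885
  +H: nom +12.440 → Σnom=-3.620; wc +0.130/-0.130 → slack +1.339/-2.306; half-tol=0.130, Σhalf²=0.537785
  -I: nom -18.100 → Σnom=-21.720; wc +0.280/-0.070 → slack +1.619/-2.376; half-tol=0.175, Σhalf²=0.568410
Nominal = -21.720. Worst-case = [-21.720 - 2.376, -21.720 + 1.619] = [-24.096, -20.101]. RSS = √0.568410 = 0.754.

nominal=-21.720 wc=[-24.096,-20.101] rss=0.754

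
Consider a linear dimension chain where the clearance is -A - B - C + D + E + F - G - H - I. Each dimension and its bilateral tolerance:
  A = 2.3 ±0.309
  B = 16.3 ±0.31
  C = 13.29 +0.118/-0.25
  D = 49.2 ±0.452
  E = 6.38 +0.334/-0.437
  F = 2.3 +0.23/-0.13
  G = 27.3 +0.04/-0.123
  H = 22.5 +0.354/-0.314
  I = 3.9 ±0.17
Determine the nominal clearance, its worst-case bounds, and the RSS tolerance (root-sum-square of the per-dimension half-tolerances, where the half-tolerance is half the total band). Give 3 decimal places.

Stack each dimension's contribution:
  -A: nom -2.300 → Σnom=-2.300; wc +0.309/-0.309 → slack +0.309/-0.309; half-tol=0.309, Σhalf²=0.095481
  -B: nom -16.300 → Σnom=-18.600; wc +0.310/-0.310 → slack +0.619/-0.619; half-tol=0.310, Σhalf²=0.191581
  -C: nom -13.290 → Σnom=-31.890; wc +0.250/-0.118 → slack +0.869/-0.737; half-tol=0.184, Σhalf²=0.225437
  +D: nom +49.200 → Σnom=17.310; wc +0.452/-0.452 → slack +1.321/-1.189; half-tol=0.452, Σhalf²=0.429741
  +E: nom +6.380 → Σnom=23.690; wc +0.334/-0.437 → slack +1.655/-1.626; half-tol=0.386, Σhalf²=0.578351
  +F: nom +2.300 → Σnom=25.990; wc +0.230/-0.130 → slack +1.885/-1.756; half-tol=0.180, Σhalf²=0.610751
  -G: nom -27.300 → Σnom=-1.310; wc +0.123/-0.040 → slack +2.008/-1.796; half-tol=0.082, Σhalf²=0.617394
  -H: nom -22.500 → Σnom=-23.810; wc +0.314/-0.354 → slack +2.322/-2.150; half-tol=0.334, Σhalf²=0.728950
  -I: nom -3.900 → Σnom=-27.710; wc +0.170/-0.170 → slack +2.492/-2.320; half-tol=0.170, Σhalf²=0.757850
Nominal = -27.710. Worst-case = [-27.710 - 2.320, -27.710 + 2.492] = [-30.030, -25.218]. RSS = √0.757850 = 0.871.

nominal=-27.710 wc=[-30.030,-25.218] rss=0.871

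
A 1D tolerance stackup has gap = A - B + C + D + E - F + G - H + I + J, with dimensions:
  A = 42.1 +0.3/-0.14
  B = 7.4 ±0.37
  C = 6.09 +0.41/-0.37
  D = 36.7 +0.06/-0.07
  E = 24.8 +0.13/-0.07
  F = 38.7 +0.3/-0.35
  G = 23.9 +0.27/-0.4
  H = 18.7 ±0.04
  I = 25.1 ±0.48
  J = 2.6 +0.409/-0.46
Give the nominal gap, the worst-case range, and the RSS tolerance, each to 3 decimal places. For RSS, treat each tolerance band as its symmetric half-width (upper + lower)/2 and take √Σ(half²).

nominal=96.490 wc=[93.790,99.309] rss=0.995

Stack each dimension's contribution:
  +A: nom +42.100 → Σnom=42.100; wc +0.300/-0.140 → slack +0.300/-0.140; half-tol=0.220, Σhalf²=0.048400
  -B: nom -7.400 → Σnom=34.700; wc +0.370/-0.370 → slack +0.670/-0.510; half-tol=0.370, Σhalf²=0.185300
  +C: nom +6.090 → Σnom=40.790; wc +0.410/-0.370 → slack +1.080/-0.880; half-tol=0.390, Σhalf²=0.337400
  +D: nom +36.700 → Σnom=77.490; wc +0.060/-0.070 → slack +1.140/-0.950; half-tol=0.065, Σhalf²=0.341625
  +E: nom +24.800 → Σnom=102.290; wc +0.130/-0.070 → slack +1.270/-1.020; half-tol=0.100, Σhalf²=0.351625
  -F: nom -38.700 → Σnom=63.590; wc +0.350/-0.300 → slack +1.620/-1.320; half-tol=0.325, Σhalf²=0.457250
  +G: nom +23.900 → Σnom=87.490; wc +0.270/-0.400 → slack +1.890/-1.720; half-tol=0.335, Σhalf²=0.569475
  -H: nom -18.700 → Σnom=68.790; wc +0.040/-0.040 → slack +1.930/-1.760; half-tol=0.040, Σhalf²=0.571075
  +I: nom +25.100 → Σnom=93.890; wc +0.480/-0.480 → slack +2.410/-2.240; half-tol=0.480, Σhalf²=0.801475
  +J: nom +2.600 → Σnom=96.490; wc +0.409/-0.460 → slack +2.819/-2.700; half-tol=0.434, Σhalf²=0.990265
Nominal = 96.490. Worst-case = [96.490 - 2.700, 96.490 + 2.819] = [93.790, 99.309]. RSS = √0.990265 = 0.995.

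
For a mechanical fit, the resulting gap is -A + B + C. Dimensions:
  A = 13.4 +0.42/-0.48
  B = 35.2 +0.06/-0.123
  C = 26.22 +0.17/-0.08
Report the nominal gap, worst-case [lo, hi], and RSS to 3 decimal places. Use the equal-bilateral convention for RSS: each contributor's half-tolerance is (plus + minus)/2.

nominal=48.020 wc=[47.397,48.730] rss=0.476

Stack each dimension's contribution:
  -A: nom -13.400 → Σnom=-13.400; wc +0.480/-0.420 → slack +0.480/-0.420; half-tol=0.450, Σhalf²=0.202500
  +B: nom +35.200 → Σnom=21.800; wc +0.060/-0.123 → slack +0.540/-0.543; half-tol=0.091, Σhalf²=0.210872
  +C: nom +26.220 → Σnom=48.020; wc +0.170/-0.080 → slack +0.710/-0.623; half-tol=0.125, Σhalf²=0.226497
Nominal = 48.020. Worst-case = [48.020 - 0.623, 48.020 + 0.710] = [47.397, 48.730]. RSS = √0.226497 = 0.476.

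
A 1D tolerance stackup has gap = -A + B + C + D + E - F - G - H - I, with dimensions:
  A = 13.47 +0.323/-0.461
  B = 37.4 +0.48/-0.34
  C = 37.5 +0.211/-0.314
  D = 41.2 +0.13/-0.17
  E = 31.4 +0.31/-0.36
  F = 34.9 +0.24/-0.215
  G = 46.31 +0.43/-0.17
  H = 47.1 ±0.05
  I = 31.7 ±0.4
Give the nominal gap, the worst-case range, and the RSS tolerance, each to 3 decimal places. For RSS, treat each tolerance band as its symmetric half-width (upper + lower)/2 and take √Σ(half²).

nominal=-25.980 wc=[-28.607,-23.553] rss=0.911

Stack each dimension's contribution:
  -A: nom -13.470 → Σnom=-13.470; wc +0.461/-0.323 → slack +0.461/-0.323; half-tol=0.392, Σhalf²=0.153664
  +B: nom +37.400 → Σnom=23.930; wc +0.480/-0.340 → slack +0.941/-0.663; half-tol=0.410, Σhalf²=0.321764
  +C: nom +37.500 → Σnom=61.430; wc +0.211/-0.314 → slack +1.152/-0.977; half-tol=0.263, Σhalf²=0.390670
  +D: nom +41.200 → Σnom=102.630; wc +0.130/-0.170 → slack +1.282/-1.147; half-tol=0.150, Σhalf²=0.413170
  +E: nom +31.400 → Σnom=134.030; wc +0.310/-0.360 → slack +1.592/-1.507; half-tol=0.335, Σhalf²=0.525395
  -F: nom -34.900 → Σnom=99.130; wc +0.215/-0.240 → slack +1.807/-1.747; half-tol=0.227, Σhalf²=0.577152
  -G: nom -46.310 → Σnom=52.820; wc +0.170/-0.430 → slack +1.977/-2.177; half-tol=0.300, Σhalf²=0.667152
  -H: nom -47.100 → Σnom=5.720; wc +0.050/-0.050 → slack +2.027/-2.227; half-tol=0.050, Σhalf²=0.669651
  -I: nom -31.700 → Σnom=-25.980; wc +0.400/-0.400 → slack +2.427/-2.627; half-tol=0.400, Σhalf²=0.829651
Nominal = -25.980. Worst-case = [-25.980 - 2.627, -25.980 + 2.427] = [-28.607, -23.553]. RSS = √0.829651 = 0.911.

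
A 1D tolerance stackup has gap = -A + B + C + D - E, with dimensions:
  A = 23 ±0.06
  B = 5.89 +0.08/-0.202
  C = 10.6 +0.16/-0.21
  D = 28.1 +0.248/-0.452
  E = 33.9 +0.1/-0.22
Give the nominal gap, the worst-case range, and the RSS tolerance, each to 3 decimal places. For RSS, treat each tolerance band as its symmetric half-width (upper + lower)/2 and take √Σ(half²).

nominal=-12.310 wc=[-13.334,-11.542] rss=0.454

Stack each dimension's contribution:
  -A: nom -23.000 → Σnom=-23.000; wc +0.060/-0.060 → slack +0.060/-0.060; half-tol=0.060, Σhalf²=0.003600
  +B: nom +5.890 → Σnom=-17.110; wc +0.080/-0.202 → slack +0.140/-0.262; half-tol=0.141, Σhalf²=0.023481
  +C: nom +10.600 → Σnom=-6.510; wc +0.160/-0.210 → slack +0.300/-0.472; half-tol=0.185, Σhalf²=0.057706
  +D: nom +28.100 → Σnom=21.590; wc +0.248/-0.452 → slack +0.548/-0.924; half-tol=0.350, Σhalf²=0.180206
  -E: nom -33.900 → Σnom=-12.310; wc +0.220/-0.100 → slack +0.768/-1.024; half-tol=0.160, Σhalf²=0.205806
Nominal = -12.310. Worst-case = [-12.310 - 1.024, -12.310 + 0.768] = [-13.334, -11.542]. RSS = √0.205806 = 0.454.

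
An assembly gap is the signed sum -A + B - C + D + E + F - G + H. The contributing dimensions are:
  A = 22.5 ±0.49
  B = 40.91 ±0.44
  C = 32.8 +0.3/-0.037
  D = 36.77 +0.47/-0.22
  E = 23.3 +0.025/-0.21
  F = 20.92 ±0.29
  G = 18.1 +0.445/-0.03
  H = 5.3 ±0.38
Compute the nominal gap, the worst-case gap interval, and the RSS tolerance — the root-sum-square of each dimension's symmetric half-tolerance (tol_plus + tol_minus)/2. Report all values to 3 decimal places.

nominal=53.800 wc=[51.025,55.962] rss=0.938

Stack each dimension's contribution:
  -A: nom -22.500 → Σnom=-22.500; wc +0.490/-0.490 → slack +0.490/-0.490; half-tol=0.490, Σhalf²=0.240100
  +B: nom +40.910 → Σnom=18.410; wc +0.440/-0.440 → slack +0.930/-0.930; half-tol=0.440, Σhalf²=0.433700
  -C: nom -32.800 → Σnom=-14.390; wc +0.037/-0.300 → slack +0.967/-1.230; half-tol=0.168, Σhalf²=0.462092
  +D: nom +36.770 → Σnom=22.380; wc +0.470/-0.220 → slack +1.437/-1.450; half-tol=0.345, Σhalf²=0.581117
  +E: nom +23.300 → Σnom=45.680; wc +0.025/-0.210 → slack +1.462/-1.660; half-tol=0.117, Σhalf²=0.594923
  +F: nom +20.920 → Σnom=66.600; wc +0.290/-0.290 → slack +1.752/-1.950; half-tol=0.290, Σhalf²=0.679023
  -G: nom -18.100 → Σnom=48.500; wc +0.030/-0.445 → slack +1.782/-2.395; half-tol=0.237, Σhalf²=0.735430
  +H: nom +5.300 → Σnom=53.800; wc +0.380/-0.380 → slack +2.162/-2.775; half-tol=0.380, Σhalf²=0.879830
Nominal = 53.800. Worst-case = [53.800 - 2.775, 53.800 + 2.162] = [51.025, 55.962]. RSS = √0.879830 = 0.938.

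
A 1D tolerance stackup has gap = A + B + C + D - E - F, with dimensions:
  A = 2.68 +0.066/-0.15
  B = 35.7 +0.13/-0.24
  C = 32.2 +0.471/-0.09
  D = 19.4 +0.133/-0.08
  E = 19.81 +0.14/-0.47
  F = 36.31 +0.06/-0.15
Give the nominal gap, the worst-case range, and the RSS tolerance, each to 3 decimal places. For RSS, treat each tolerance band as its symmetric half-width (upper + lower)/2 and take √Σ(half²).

Stack each dimension's contribution:
  +A: nom +2.680 → Σnom=2.680; wc +0.066/-0.150 → slack +0.066/-0.150; half-tol=0.108, Σhalf²=0.011664
  +B: nom +35.700 → Σnom=38.380; wc +0.130/-0.240 → slack +0.196/-0.390; half-tol=0.185, Σhalf²=0.045889
  +C: nom +32.200 → Σnom=70.580; wc +0.471/-0.090 → slack +0.667/-0.480; half-tol=0.280, Σhalf²=0.124569
  +D: nom +19.400 → Σnom=89.980; wc +0.133/-0.080 → slack +0.800/-0.560; half-tol=0.107, Σhalf²=0.135911
  -E: nom -19.810 → Σnom=70.170; wc +0.470/-0.140 → slack +1.270/-0.700; half-tol=0.305, Σhalf²=0.228936
  -F: nom -36.310 → Σnom=33.860; wc +0.150/-0.060 → slack +1.420/-0.760; half-tol=0.105, Σhalf²=0.239961
Nominal = 33.860. Worst-case = [33.860 - 0.760, 33.860 + 1.420] = [33.100, 35.280]. RSS = √0.239961 = 0.490.

nominal=33.860 wc=[33.100,35.280] rss=0.490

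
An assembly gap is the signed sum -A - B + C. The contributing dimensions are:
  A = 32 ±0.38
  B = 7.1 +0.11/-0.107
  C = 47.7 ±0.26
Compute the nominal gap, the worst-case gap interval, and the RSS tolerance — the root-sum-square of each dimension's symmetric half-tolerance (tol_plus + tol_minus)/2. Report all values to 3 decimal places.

Stack each dimension's contribution:
  -A: nom -32.000 → Σnom=-32.000; wc +0.380/-0.380 → slack +0.380/-0.380; half-tol=0.380, Σhalf²=0.144400
  -B: nom -7.100 → Σnom=-39.100; wc +0.107/-0.110 → slack +0.487/-0.490; half-tol=0.108, Σhalf²=0.156172
  +C: nom +47.700 → Σnom=8.600; wc +0.260/-0.260 → slack +0.747/-0.750; half-tol=0.260, Σhalf²=0.223772
Nominal = 8.600. Worst-case = [8.600 - 0.750, 8.600 + 0.747] = [7.850, 9.347]. RSS = √0.223772 = 0.473.

nominal=8.600 wc=[7.850,9.347] rss=0.473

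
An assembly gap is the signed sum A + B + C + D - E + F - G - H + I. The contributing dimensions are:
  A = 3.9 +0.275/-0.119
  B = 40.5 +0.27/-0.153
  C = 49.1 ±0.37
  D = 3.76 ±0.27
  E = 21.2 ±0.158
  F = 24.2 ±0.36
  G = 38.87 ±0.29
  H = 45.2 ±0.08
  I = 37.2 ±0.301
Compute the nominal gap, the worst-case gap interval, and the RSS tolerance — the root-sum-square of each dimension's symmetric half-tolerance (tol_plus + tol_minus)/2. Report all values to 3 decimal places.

nominal=53.390 wc=[51.289,55.764] rss=0.793

Stack each dimension's contribution:
  +A: nom +3.900 → Σnom=3.900; wc +0.275/-0.119 → slack +0.275/-0.119; half-tol=0.197, Σhalf²=0.038809
  +B: nom +40.500 → Σnom=44.400; wc +0.270/-0.153 → slack +0.545/-0.272; half-tol=0.212, Σhalf²=0.083541
  +C: nom +49.100 → Σnom=93.500; wc +0.370/-0.370 → slack +0.915/-0.642; half-tol=0.370, Σhalf²=0.220441
  +D: nom +3.760 → Σnom=97.260; wc +0.270/-0.270 → slack +1.185/-0.912; half-tol=0.270, Σhalf²=0.293341
  -E: nom -21.200 → Σnom=76.060; wc +0.158/-0.158 → slack +1.343/-1.070; half-tol=0.158, Σhalf²=0.318305
  +F: nom +24.200 → Σnom=100.260; wc +0.360/-0.360 → slack +1.703/-1.430; half-tol=0.360, Σhalf²=0.447905
  -G: nom -38.870 → Σnom=61.390; wc +0.290/-0.290 → slack +1.993/-1.720; half-tol=0.290, Σhalf²=0.532005
  -H: nom -45.200 → Σnom=16.190; wc +0.080/-0.080 → slack +2.073/-1.800; half-tol=0.080, Σhalf²=0.538405
  +I: nom +37.200 → Σnom=53.390; wc +0.301/-0.301 → slack +2.374/-2.101; half-tol=0.301, Σhalf²=0.629006
Nominal = 53.390. Worst-case = [53.390 - 2.101, 53.390 + 2.374] = [51.289, 55.764]. RSS = √0.629006 = 0.793.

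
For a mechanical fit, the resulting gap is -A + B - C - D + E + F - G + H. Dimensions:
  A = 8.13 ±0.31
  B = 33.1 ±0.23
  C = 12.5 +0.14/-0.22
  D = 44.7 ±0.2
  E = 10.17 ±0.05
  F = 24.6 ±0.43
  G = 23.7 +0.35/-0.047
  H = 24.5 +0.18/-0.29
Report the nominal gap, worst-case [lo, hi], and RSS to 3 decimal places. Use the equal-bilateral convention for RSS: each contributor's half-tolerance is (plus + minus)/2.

nominal=3.340 wc=[1.340,5.007] rss=0.710

Stack each dimension's contribution:
  -A: nom -8.130 → Σnom=-8.130; wc +0.310/-0.310 → slack +0.310/-0.310; half-tol=0.310, Σhalf²=0.096100
  +B: nom +33.100 → Σnom=24.970; wc +0.230/-0.230 → slack +0.540/-0.540; half-tol=0.230, Σhalf²=0.149000
  -C: nom -12.500 → Σnom=12.470; wc +0.220/-0.140 → slack +0.760/-0.680; half-tol=0.180, Σhalf²=0.181400
  -D: nom -44.700 → Σnom=-32.230; wc +0.200/-0.200 → slack +0.960/-0.880; half-tol=0.200, Σhalf²=0.221400
  +E: nom +10.170 → Σnom=-22.060; wc +0.050/-0.050 → slack +1.010/-0.930; half-tol=0.050, Σhalf²=0.223900
  +F: nom +24.600 → Σnom=2.540; wc +0.430/-0.430 → slack +1.440/-1.360; half-tol=0.430, Σhalf²=0.408800
  -G: nom -23.700 → Σnom=-21.160; wc +0.047/-0.350 → slack +1.487/-1.710; half-tol=0.198, Σhalf²=0.448202
  +H: nom +24.500 → Σnom=3.340; wc +0.180/-0.290 → slack +1.667/-2.000; half-tol=0.235, Σhalf²=0.503427
Nominal = 3.340. Worst-case = [3.340 - 2.000, 3.340 + 1.667] = [1.340, 5.007]. RSS = √0.503427 = 0.710.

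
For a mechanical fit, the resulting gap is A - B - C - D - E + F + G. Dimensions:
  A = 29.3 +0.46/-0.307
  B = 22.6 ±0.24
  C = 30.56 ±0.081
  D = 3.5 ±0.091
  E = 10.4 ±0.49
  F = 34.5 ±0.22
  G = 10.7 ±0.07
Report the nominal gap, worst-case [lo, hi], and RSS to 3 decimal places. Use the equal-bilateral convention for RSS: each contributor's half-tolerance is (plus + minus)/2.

Stack each dimension's contribution:
  +A: nom +29.300 → Σnom=29.300; wc +0.460/-0.307 → slack +0.460/-0.307; half-tol=0.384, Σhalf²=0.147072
  -B: nom -22.600 → Σnom=6.700; wc +0.240/-0.240 → slack +0.700/-0.547; half-tol=0.240, Σhalf²=0.204672
  -C: nom -30.560 → Σnom=-23.860; wc +0.081/-0.081 → slack +0.781/-0.628; half-tol=0.081, Σhalf²=0.211233
  -D: nom -3.500 → Σnom=-27.360; wc +0.091/-0.091 → slack +0.872/-0.719; half-tol=0.091, Σhalf²=0.219514
  -E: nom -10.400 → Σnom=-37.760; wc +0.490/-0.490 → slack +1.362/-1.209; half-tol=0.490, Σhalf²=0.459614
  +F: nom +34.500 → Σnom=-3.260; wc +0.220/-0.220 → slack +1.582/-1.429; half-tol=0.220, Σhalf²=0.508014
  +G: nom +10.700 → Σnom=7.440; wc +0.070/-0.070 → slack +1.652/-1.499; half-tol=0.070, Σhalf²=0.512914
Nominal = 7.440. Worst-case = [7.440 - 1.499, 7.440 + 1.652] = [5.941, 9.092]. RSS = √0.512914 = 0.716.

nominal=7.440 wc=[5.941,9.092] rss=0.716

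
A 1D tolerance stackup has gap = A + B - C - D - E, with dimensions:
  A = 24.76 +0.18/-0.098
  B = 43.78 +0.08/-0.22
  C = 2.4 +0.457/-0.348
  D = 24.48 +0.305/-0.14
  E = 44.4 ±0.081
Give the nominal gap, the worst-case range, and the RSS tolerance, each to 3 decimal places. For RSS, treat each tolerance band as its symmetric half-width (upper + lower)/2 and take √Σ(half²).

Stack each dimension's contribution:
  +A: nom +24.760 → Σnom=24.760; wc +0.180/-0.098 → slack +0.180/-0.098; half-tol=0.139, Σhalf²=0.019321
  +B: nom +43.780 → Σnom=68.540; wc +0.080/-0.220 → slack +0.260/-0.318; half-tol=0.150, Σhalf²=0.041821
  -C: nom -2.400 → Σnom=66.140; wc +0.348/-0.457 → slack +0.608/-0.775; half-tol=0.402, Σhalf²=0.203827
  -D: nom -24.480 → Σnom=41.660; wc +0.140/-0.305 → slack +0.748/-1.080; half-tol=0.223, Σhalf²=0.253333
  -E: nom -44.400 → Σnom=-2.740; wc +0.081/-0.081 → slack +0.829/-1.161; half-tol=0.081, Σhalf²=0.259894
Nominal = -2.740. Worst-case = [-2.740 - 1.161, -2.740 + 0.829] = [-3.901, -1.911]. RSS = √0.259894 = 0.510.

nominal=-2.740 wc=[-3.901,-1.911] rss=0.510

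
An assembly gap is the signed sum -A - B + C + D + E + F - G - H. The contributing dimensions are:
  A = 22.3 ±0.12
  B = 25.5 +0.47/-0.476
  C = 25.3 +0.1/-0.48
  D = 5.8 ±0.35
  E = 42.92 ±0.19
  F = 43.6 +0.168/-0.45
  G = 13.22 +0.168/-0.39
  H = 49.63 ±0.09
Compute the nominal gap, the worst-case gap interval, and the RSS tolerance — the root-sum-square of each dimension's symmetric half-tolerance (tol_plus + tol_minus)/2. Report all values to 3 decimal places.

Stack each dimension's contribution:
  -A: nom -22.300 → Σnom=-22.300; wc +0.120/-0.120 → slack +0.120/-0.120; half-tol=0.120, Σhalf²=0.014400
  -B: nom -25.500 → Σnom=-47.800; wc +0.476/-0.470 → slack +0.596/-0.590; half-tol=0.473, Σhalf²=0.238129
  +C: nom +25.300 → Σnom=-22.500; wc +0.100/-0.480 → slack +0.696/-1.070; half-tol=0.290, Σhalf²=0.322229
  +D: nom +5.800 → Σnom=-16.700; wc +0.350/-0.350 → slack +1.046/-1.420; half-tol=0.350, Σhalf²=0.444729
  +E: nom +42.920 → Σnom=26.220; wc +0.190/-0.190 → slack +1.236/-1.610; half-tol=0.190, Σhalf²=0.480829
  +F: nom +43.600 → Σnom=69.820; wc +0.168/-0.450 → slack +1.404/-2.060; half-tol=0.309, Σhalf²=0.576310
  -G: nom -13.220 → Σnom=56.600; wc +0.390/-0.168 → slack +1.794/-2.228; half-tol=0.279, Σhalf²=0.654151
  -H: nom -49.630 → Σnom=6.970; wc +0.090/-0.090 → slack +1.884/-2.318; half-tol=0.090, Σhalf²=0.662251
Nominal = 6.970. Worst-case = [6.970 - 2.318, 6.970 + 1.884] = [4.652, 8.854]. RSS = √0.662251 = 0.814.

nominal=6.970 wc=[4.652,8.854] rss=0.814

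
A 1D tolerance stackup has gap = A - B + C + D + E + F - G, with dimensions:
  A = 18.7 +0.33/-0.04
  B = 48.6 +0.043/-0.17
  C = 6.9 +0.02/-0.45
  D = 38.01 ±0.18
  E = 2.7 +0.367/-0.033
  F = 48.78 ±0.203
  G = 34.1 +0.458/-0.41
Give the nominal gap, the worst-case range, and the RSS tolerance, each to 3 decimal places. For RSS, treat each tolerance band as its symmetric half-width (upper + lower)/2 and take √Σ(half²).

Stack each dimension's contribution:
  +A: nom +18.700 → Σnom=18.700; wc +0.330/-0.040 → slack +0.330/-0.040; half-tol=0.185, Σhalf²=0.034225
  -B: nom -48.600 → Σnom=-29.900; wc +0.170/-0.043 → slack +0.500/-0.083; half-tol=0.107, Σhalf²=0.045567
  +C: nom +6.900 → Σnom=-23.000; wc +0.020/-0.450 → slack +0.520/-0.533; half-tol=0.235, Σhalf²=0.100792
  +D: nom +38.010 → Σnom=15.010; wc +0.180/-0.180 → slack +0.700/-0.713; half-tol=0.180, Σhalf²=0.133192
  +E: nom +2.700 → Σnom=17.710; wc +0.367/-0.033 → slack +1.067/-0.746; half-tol=0.200, Σhalf²=0.173192
  +F: nom +48.780 → Σnom=66.490; wc +0.203/-0.203 → slack +1.270/-0.949; half-tol=0.203, Σhalf²=0.214401
  -G: nom -34.100 → Σnom=32.390; wc +0.410/-0.458 → slack +1.680/-1.407; half-tol=0.434, Σhalf²=0.402757
Nominal = 32.390. Worst-case = [32.390 - 1.407, 32.390 + 1.680] = [30.983, 34.070]. RSS = √0.402757 = 0.635.

nominal=32.390 wc=[30.983,34.070] rss=0.635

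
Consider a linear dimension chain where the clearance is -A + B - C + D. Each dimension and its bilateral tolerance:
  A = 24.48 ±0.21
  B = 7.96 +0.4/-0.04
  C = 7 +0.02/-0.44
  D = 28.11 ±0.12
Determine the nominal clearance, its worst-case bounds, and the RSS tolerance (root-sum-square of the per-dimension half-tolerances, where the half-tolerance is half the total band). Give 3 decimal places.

nominal=4.590 wc=[4.200,5.760] rss=0.400

Stack each dimension's contribution:
  -A: nom -24.480 → Σnom=-24.480; wc +0.210/-0.210 → slack +0.210/-0.210; half-tol=0.210, Σhalf²=0.044100
  +B: nom +7.960 → Σnom=-16.520; wc +0.400/-0.040 → slack +0.610/-0.250; half-tol=0.220, Σhalf²=0.092500
  -C: nom -7.000 → Σnom=-23.520; wc +0.440/-0.020 → slack +1.050/-0.270; half-tol=0.230, Σhalf²=0.145400
  +D: nom +28.110 → Σnom=4.590; wc +0.120/-0.120 → slack +1.170/-0.390; half-tol=0.120, Σhalf²=0.159800
Nominal = 4.590. Worst-case = [4.590 - 0.390, 4.590 + 1.170] = [4.200, 5.760]. RSS = √0.159800 = 0.400.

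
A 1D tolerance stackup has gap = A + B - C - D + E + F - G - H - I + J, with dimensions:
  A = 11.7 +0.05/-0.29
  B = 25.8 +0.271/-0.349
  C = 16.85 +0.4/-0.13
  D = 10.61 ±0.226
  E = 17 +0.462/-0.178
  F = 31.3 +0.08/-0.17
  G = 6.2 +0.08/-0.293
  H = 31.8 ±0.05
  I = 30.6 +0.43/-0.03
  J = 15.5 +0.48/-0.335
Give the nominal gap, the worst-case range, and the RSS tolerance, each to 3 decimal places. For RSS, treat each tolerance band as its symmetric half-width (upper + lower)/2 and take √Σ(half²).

Stack each dimension's contribution:
  +A: nom +11.700 → Σnom=11.700; wc +0.050/-0.290 → slack +0.050/-0.290; half-tol=0.170, Σhalf²=0.028900
  +B: nom +25.800 → Σnom=37.500; wc +0.271/-0.349 → slack +0.321/-0.639; half-tol=0.310, Σhalf²=0.125000
  -C: nom -16.850 → Σnom=20.650; wc +0.130/-0.400 → slack +0.451/-1.039; half-tol=0.265, Σhalf²=0.195225
  -D: nom -10.610 → Σnom=10.040; wc +0.226/-0.226 → slack +0.677/-1.265; half-tol=0.226, Σhalf²=0.246301
  +E: nom +17.000 → Σnom=27.040; wc +0.462/-0.178 → slack +1.139/-1.443; half-tol=0.320, Σhalf²=0.348701
  +F: nom +31.300 → Σnom=58.340; wc +0.080/-0.170 → slack +1.219/-1.613; half-tol=0.125, Σhalf²=0.364326
  -G: nom -6.200 → Σnom=52.140; wc +0.293/-0.080 → slack +1.512/-1.693; half-tol=0.186, Σhalf²=0.399108
  -H: nom -31.800 → Σnom=20.340; wc +0.050/-0.050 → slack +1.562/-1.743; half-tol=0.050, Σhalf²=0.401608
  -I: nom -30.600 → Σnom=-10.260; wc +0.030/-0.430 → slack +1.592/-2.173; half-tol=0.230, Σhalf²=0.454508
  +J: nom +15.500 → Σnom=5.240; wc +0.480/-0.335 → slack +2.072/-2.508; half-tol=0.407, Σhalf²=0.620565
Nominal = 5.240. Worst-case = [5.240 - 2.508, 5.240 + 2.072] = [2.732, 7.312]. RSS = √0.620565 = 0.788.

nominal=5.240 wc=[2.732,7.312] rss=0.788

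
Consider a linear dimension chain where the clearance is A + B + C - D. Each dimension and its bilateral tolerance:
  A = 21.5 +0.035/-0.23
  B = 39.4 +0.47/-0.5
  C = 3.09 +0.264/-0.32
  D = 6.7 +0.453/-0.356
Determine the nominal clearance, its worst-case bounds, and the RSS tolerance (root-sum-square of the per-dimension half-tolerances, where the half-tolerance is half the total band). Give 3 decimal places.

Stack each dimension's contribution:
  +A: nom +21.500 → Σnom=21.500; wc +0.035/-0.230 → slack +0.035/-0.230; half-tol=0.133, Σhalf²=0.017556
  +B: nom +39.400 → Σnom=60.900; wc +0.470/-0.500 → slack +0.505/-0.730; half-tol=0.485, Σhalf²=0.252781
  +C: nom +3.090 → Σnom=63.990; wc +0.264/-0.320 → slack +0.769/-1.050; half-tol=0.292, Σhalf²=0.338045
  -D: nom -6.700 → Σnom=57.290; wc +0.356/-0.453 → slack +1.125/-1.503; half-tol=0.404, Σhalf²=0.501665
Nominal = 57.290. Worst-case = [57.290 - 1.503, 57.290 + 1.125] = [55.787, 58.415]. RSS = √0.501665 = 0.708.

nominal=57.290 wc=[55.787,58.415] rss=0.708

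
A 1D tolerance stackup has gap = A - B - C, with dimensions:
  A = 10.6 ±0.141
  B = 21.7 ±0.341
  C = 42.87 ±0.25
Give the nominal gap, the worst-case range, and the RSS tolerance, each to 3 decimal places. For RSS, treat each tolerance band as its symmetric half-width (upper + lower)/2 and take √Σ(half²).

nominal=-53.970 wc=[-54.702,-53.238] rss=0.446

Stack each dimension's contribution:
  +A: nom +10.600 → Σnom=10.600; wc +0.141/-0.141 → slack +0.141/-0.141; half-tol=0.141, Σhalf²=0.019881
  -B: nom -21.700 → Σnom=-11.100; wc +0.341/-0.341 → slack +0.482/-0.482; half-tol=0.341, Σhalf²=0.136162
  -C: nom -42.870 → Σnom=-53.970; wc +0.250/-0.250 → slack +0.732/-0.732; half-tol=0.250, Σhalf²=0.198662
Nominal = -53.970. Worst-case = [-53.970 - 0.732, -53.970 + 0.732] = [-54.702, -53.238]. RSS = √0.198662 = 0.446.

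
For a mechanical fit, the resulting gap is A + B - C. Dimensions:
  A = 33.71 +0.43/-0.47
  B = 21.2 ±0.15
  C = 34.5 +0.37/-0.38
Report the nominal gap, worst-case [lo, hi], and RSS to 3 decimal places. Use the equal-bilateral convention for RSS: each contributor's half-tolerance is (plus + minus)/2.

nominal=20.410 wc=[19.420,21.370] rss=0.605

Stack each dimension's contribution:
  +A: nom +33.710 → Σnom=33.710; wc +0.430/-0.470 → slack +0.430/-0.470; half-tol=0.450, Σhalf²=0.202500
  +B: nom +21.200 → Σnom=54.910; wc +0.150/-0.150 → slack +0.580/-0.620; half-tol=0.150, Σhalf²=0.225000
  -C: nom -34.500 → Σnom=20.410; wc +0.380/-0.370 → slack +0.960/-0.990; half-tol=0.375, Σhalf²=0.365625
Nominal = 20.410. Worst-case = [20.410 - 0.990, 20.410 + 0.960] = [19.420, 21.370]. RSS = √0.365625 = 0.605.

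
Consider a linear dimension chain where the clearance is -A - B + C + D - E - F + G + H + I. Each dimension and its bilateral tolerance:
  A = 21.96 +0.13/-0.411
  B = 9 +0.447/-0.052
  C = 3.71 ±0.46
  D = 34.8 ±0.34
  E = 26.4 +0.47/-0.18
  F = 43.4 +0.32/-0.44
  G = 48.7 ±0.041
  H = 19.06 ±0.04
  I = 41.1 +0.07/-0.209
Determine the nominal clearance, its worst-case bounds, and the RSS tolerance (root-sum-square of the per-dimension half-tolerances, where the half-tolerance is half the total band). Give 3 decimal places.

nominal=46.610 wc=[44.153,48.644] rss=0.858

Stack each dimension's contribution:
  -A: nom -21.960 → Σnom=-21.960; wc +0.411/-0.130 → slack +0.411/-0.130; half-tol=0.270, Σhalf²=0.073170
  -B: nom -9.000 → Σnom=-30.960; wc +0.052/-0.447 → slack +0.463/-0.577; half-tol=0.249, Σhalf²=0.135420
  +C: nom +3.710 → Σnom=-27.250; wc +0.460/-0.460 → slack +0.923/-1.037; half-tol=0.460, Σhalf²=0.347020
  +D: nom +34.800 → Σnom=7.550; wc +0.340/-0.340 → slack +1.263/-1.377; half-tol=0.340, Σhalf²=0.462620
  -E: nom -26.400 → Σnom=-18.850; wc +0.180/-0.470 → slack +1.443/-1.847; half-tol=0.325, Σhalf²=0.568245
  -F: nom -43.400 → Σnom=-62.250; wc +0.440/-0.320 → slack +1.883/-2.167; half-tol=0.380, Σhalf²=0.712645
  +G: nom +48.700 → Σnom=-13.550; wc +0.041/-0.041 → slack +1.924/-2.208; half-tol=0.041, Σhalf²=0.714326
  +H: nom +19.060 → Σnom=5.510; wc +0.040/-0.040 → slack +1.964/-2.248; half-tol=0.040, Σhalf²=0.715927
  +I: nom +41.100 → Σnom=46.610; wc +0.070/-0.209 → slack +2.034/-2.457; half-tol=0.140, Σhalf²=0.735387
Nominal = 46.610. Worst-case = [46.610 - 2.457, 46.610 + 2.034] = [44.153, 48.644]. RSS = √0.735387 = 0.858.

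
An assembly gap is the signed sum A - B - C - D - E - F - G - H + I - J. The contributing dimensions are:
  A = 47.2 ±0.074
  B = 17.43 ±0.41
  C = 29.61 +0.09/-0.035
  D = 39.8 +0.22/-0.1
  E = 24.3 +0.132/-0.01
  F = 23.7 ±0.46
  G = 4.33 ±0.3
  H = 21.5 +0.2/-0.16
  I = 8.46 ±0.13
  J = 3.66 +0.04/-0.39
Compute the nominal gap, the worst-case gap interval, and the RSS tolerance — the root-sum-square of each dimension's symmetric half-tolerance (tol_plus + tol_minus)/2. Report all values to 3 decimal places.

Stack each dimension's contribution:
  +A: nom +47.200 → Σnom=47.200; wc +0.074/-0.074 → slack +0.074/-0.074; half-tol=0.074, Σhalf²=0.005476
  -B: nom -17.430 → Σnom=29.770; wc +0.410/-0.410 → slack +0.484/-0.484; half-tol=0.410, Σhalf²=0.173576
  -C: nom -29.610 → Σnom=0.160; wc +0.035/-0.090 → slack +0.519/-0.574; half-tol=0.062, Σhalf²=0.177482
  -D: nom -39.800 → Σnom=-39.640; wc +0.100/-0.220 → slack +0.619/-0.794; half-tol=0.160, Σhalf²=0.203082
  -E: nom -24.300 → Σnom=-63.940; wc +0.010/-0.132 → slack +0.629/-0.926; half-tol=0.071, Σhalf²=0.208123
  -F: nom -23.700 → Σnom=-87.640; wc +0.460/-0.460 → slack +1.089/-1.386; half-tol=0.460, Σhalf²=0.419723
  -G: nom -4.330 → Σnom=-91.970; wc +0.300/-0.300 → slack +1.389/-1.686; half-tol=0.300, Σhalf²=0.509723
  -H: nom -21.500 → Σnom=-113.470; wc +0.160/-0.200 → slack +1.549/-1.886; half-tol=0.180, Σhalf²=0.542123
  +I: nom +8.460 → Σnom=-105.010; wc +0.130/-0.130 → slack +1.679/-2.016; half-tol=0.130, Σhalf²=0.559023
  -J: nom -3.660 → Σnom=-108.670; wc +0.390/-0.040 → slack +2.069/-2.056; half-tol=0.215, Σhalf²=0.605248
Nominal = -108.670. Worst-case = [-108.670 - 2.056, -108.670 + 2.069] = [-110.726, -106.601]. RSS = √0.605248 = 0.778.

nominal=-108.670 wc=[-110.726,-106.601] rss=0.778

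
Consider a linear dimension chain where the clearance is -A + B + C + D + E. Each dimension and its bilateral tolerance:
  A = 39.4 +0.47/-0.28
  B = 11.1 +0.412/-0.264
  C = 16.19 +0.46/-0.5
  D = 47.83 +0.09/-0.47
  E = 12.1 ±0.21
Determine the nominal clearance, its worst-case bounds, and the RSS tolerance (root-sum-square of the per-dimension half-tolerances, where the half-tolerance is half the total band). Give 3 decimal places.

nominal=47.820 wc=[45.906,49.272] rss=0.780

Stack each dimension's contribution:
  -A: nom -39.400 → Σnom=-39.400; wc +0.280/-0.470 → slack +0.280/-0.470; half-tol=0.375, Σhalf²=0.140625
  +B: nom +11.100 → Σnom=-28.300; wc +0.412/-0.264 → slack +0.692/-0.734; half-tol=0.338, Σhalf²=0.254869
  +C: nom +16.190 → Σnom=-12.110; wc +0.460/-0.500 → slack +1.152/-1.234; half-tol=0.480, Σhalf²=0.485269
  +D: nom +47.830 → Σnom=35.720; wc +0.090/-0.470 → slack +1.242/-1.704; half-tol=0.280, Σhalf²=0.563669
  +E: nom +12.100 → Σnom=47.820; wc +0.210/-0.210 → slack +1.452/-1.914; half-tol=0.210, Σhalf²=0.607769
Nominal = 47.820. Worst-case = [47.820 - 1.914, 47.820 + 1.452] = [45.906, 49.272]. RSS = √0.607769 = 0.780.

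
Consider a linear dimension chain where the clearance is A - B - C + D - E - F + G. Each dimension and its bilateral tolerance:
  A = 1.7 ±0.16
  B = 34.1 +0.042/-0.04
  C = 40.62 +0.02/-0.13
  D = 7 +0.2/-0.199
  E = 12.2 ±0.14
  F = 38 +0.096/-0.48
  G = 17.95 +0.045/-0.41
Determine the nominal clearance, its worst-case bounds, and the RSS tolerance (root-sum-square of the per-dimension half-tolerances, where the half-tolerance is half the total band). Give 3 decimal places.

nominal=-98.270 wc=[-99.337,-97.075] rss=0.476

Stack each dimension's contribution:
  +A: nom +1.700 → Σnom=1.700; wc +0.160/-0.160 → slack +0.160/-0.160; half-tol=0.160, Σhalf²=0.025600
  -B: nom -34.100 → Σnom=-32.400; wc +0.040/-0.042 → slack +0.200/-0.202; half-tol=0.041, Σhalf²=0.027281
  -C: nom -40.620 → Σnom=-73.020; wc +0.130/-0.020 → slack +0.330/-0.222; half-tol=0.075, Σhalf²=0.032906
  +D: nom +7.000 → Σnom=-66.020; wc +0.200/-0.199 → slack +0.530/-0.421; half-tol=0.200, Σhalf²=0.072706
  -E: nom -12.200 → Σnom=-78.220; wc +0.140/-0.140 → slack +0.670/-0.561; half-tol=0.140, Σhalf²=0.092306
  -F: nom -38.000 → Σnom=-116.220; wc +0.480/-0.096 → slack +1.150/-0.657; half-tol=0.288, Σhalf²=0.175250
  +G: nom +17.950 → Σnom=-98.270; wc +0.045/-0.410 → slack +1.195/-1.067; half-tol=0.227, Σhalf²=0.227006
Nominal = -98.270. Worst-case = [-98.270 - 1.067, -98.270 + 1.195] = [-99.337, -97.075]. RSS = √0.227006 = 0.476.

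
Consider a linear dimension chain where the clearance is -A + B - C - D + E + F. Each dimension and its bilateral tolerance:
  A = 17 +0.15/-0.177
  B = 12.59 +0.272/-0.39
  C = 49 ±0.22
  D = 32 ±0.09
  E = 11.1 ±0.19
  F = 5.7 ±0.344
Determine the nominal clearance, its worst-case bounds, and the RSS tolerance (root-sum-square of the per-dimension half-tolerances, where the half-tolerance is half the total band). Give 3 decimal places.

Stack each dimension's contribution:
  -A: nom -17.000 → Σnom=-17.000; wc +0.177/-0.150 → slack +0.177/-0.150; half-tol=0.163, Σhalf²=0.026732
  +B: nom +12.590 → Σnom=-4.410; wc +0.272/-0.390 → slack +0.449/-0.540; half-tol=0.331, Σhalf²=0.136293
  -C: nom -49.000 → Σnom=-53.410; wc +0.220/-0.220 → slack +0.669/-0.760; half-tol=0.220, Σhalf²=0.184693
  -D: nom -32.000 → Σnom=-85.410; wc +0.090/-0.090 → slack +0.759/-0.850; half-tol=0.090, Σhalf²=0.192793
  +E: nom +11.100 → Σnom=-74.310; wc +0.190/-0.190 → slack +0.949/-1.040; half-tol=0.190, Σhalf²=0.228893
  +F: nom +5.700 → Σnom=-68.610; wc +0.344/-0.344 → slack +1.293/-1.384; half-tol=0.344, Σhalf²=0.347229
Nominal = -68.610. Worst-case = [-68.610 - 1.384, -68.610 + 1.293] = [-69.994, -67.317]. RSS = √0.347229 = 0.589.

nominal=-68.610 wc=[-69.994,-67.317] rss=0.589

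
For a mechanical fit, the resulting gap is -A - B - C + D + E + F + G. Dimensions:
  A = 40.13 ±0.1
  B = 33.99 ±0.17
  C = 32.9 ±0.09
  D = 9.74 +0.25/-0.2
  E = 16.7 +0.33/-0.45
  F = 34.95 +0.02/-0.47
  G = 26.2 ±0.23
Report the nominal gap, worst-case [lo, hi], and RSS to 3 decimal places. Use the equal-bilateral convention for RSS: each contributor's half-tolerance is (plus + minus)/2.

nominal=-19.430 wc=[-21.140,-18.240] rss=0.602

Stack each dimension's contribution:
  -A: nom -40.130 → Σnom=-40.130; wc +0.100/-0.100 → slack +0.100/-0.100; half-tol=0.100, Σhalf²=0.010000
  -B: nom -33.990 → Σnom=-74.120; wc +0.170/-0.170 → slack +0.270/-0.270; half-tol=0.170, Σhalf²=0.038900
  -C: nom -32.900 → Σnom=-107.020; wc +0.090/-0.090 → slack +0.360/-0.360; half-tol=0.090, Σhalf²=0.047000
  +D: nom +9.740 → Σnom=-97.280; wc +0.250/-0.200 → slack +0.610/-0.560; half-tol=0.225, Σhalf²=0.097625
  +E: nom +16.700 → Σnom=-80.580; wc +0.330/-0.450 → slack +0.940/-1.010; half-tol=0.390, Σhalf²=0.249725
  +F: nom +34.950 → Σnom=-45.630; wc +0.020/-0.470 → slack +0.960/-1.480; half-tol=0.245, Σhalf²=0.309750
  +G: nom +26.200 → Σnom=-19.430; wc +0.230/-0.230 → slack +1.190/-1.710; half-tol=0.230, Σhalf²=0.362650
Nominal = -19.430. Worst-case = [-19.430 - 1.710, -19.430 + 1.190] = [-21.140, -18.240]. RSS = √0.362650 = 0.602.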